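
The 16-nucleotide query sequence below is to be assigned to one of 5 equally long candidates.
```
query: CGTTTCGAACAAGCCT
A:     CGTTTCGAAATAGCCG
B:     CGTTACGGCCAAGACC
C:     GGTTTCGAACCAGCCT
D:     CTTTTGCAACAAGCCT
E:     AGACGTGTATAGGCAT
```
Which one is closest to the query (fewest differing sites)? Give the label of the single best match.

C

A differs at 3 sites; B differs at 5 sites; C differs at 2 sites; D differs at 3 sites; E differs at 9 sites. The closest is C.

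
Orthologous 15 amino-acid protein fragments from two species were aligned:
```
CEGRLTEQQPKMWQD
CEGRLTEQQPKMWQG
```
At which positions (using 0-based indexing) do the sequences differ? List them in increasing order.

14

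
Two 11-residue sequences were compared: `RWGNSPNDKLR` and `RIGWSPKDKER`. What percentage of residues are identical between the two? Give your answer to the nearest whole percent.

64%

Mismatches at positions 2, 4, 7, 10 (1-based): 4 of 11.
Identical positions: 7/11 = 63.64% → 64%.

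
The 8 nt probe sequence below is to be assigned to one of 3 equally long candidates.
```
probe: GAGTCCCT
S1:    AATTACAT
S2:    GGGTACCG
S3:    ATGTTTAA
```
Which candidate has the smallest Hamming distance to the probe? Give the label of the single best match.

S2

Hamming distances to probe — S1: 4; S2: 3; S3: 6.
Smallest is S2 with 3 mismatches.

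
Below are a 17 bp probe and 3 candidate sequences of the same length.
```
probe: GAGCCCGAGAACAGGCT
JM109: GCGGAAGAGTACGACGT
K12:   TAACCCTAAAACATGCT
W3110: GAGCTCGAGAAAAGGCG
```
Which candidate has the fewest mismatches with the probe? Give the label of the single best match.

JM109 differs at 9 bases; K12 differs at 5 bases; W3110 differs at 3 bases. The closest is W3110.

W3110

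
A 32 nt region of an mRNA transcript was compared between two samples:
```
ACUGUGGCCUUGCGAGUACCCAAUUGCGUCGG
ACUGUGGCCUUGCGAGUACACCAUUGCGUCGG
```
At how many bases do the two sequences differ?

The sequences differ at bases 20, 22 (1-based) — 2 in total.

2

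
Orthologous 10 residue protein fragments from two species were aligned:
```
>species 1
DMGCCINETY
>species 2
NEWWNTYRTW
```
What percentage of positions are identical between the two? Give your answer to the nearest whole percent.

Mismatches at positions 1, 2, 3, 4, 5, 6, 7, 8, 10 (1-based): 9 of 10.
Identical positions: 1/10 = 10% → 10%.

10%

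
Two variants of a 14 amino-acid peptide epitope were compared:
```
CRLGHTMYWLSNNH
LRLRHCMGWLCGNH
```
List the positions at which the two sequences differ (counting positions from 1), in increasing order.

Scanning 1-based: 1: C/L; 4: G/R; 6: T/C; 8: Y/G; 11: S/C; 12: N/G.

1, 4, 6, 8, 11, 12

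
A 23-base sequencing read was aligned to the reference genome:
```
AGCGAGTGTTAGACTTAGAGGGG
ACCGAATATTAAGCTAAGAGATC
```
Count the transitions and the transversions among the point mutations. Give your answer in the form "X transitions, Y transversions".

Transitions (purine↔purine or pyrimidine↔pyrimidine): 6 G→A, 8 G→A, 12 G→A, 13 A→G, 21 G→A.
Transversions (purine↔pyrimidine): 2 G→C, 16 T→A, 22 G→T, 23 G→C.

5 transitions, 4 transversions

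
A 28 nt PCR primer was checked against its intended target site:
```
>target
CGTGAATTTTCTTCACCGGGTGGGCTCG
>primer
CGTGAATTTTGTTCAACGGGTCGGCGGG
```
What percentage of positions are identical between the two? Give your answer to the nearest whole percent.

82%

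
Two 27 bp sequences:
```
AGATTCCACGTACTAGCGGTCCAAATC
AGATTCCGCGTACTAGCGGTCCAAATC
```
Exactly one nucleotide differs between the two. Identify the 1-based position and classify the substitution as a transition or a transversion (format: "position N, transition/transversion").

Position 8 changes A→G. A is a purine and G is a purine, so this is a transition.

position 8, transition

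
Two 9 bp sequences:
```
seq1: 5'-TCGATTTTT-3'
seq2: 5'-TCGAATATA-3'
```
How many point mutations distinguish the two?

Mismatches (1-based): position 5: T→A; position 7: T→A; position 9: T→A.

3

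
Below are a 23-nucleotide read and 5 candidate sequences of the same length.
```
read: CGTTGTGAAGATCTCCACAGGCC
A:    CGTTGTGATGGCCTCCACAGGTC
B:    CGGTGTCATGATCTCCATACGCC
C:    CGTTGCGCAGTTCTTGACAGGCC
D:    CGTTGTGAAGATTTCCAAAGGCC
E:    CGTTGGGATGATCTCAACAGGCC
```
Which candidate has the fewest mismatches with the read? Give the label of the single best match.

Hamming distances to read — A: 4; B: 5; C: 5; D: 2; E: 3.
Smallest is D with 2 mismatches.

D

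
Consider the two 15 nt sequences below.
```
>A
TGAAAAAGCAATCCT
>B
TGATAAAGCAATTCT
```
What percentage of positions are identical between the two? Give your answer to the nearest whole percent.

87%

2 positions differ (4, 13), so 13 of 15 match: 13/15 = 86.67%.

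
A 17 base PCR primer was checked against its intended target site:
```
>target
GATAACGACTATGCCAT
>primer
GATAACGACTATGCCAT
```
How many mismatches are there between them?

0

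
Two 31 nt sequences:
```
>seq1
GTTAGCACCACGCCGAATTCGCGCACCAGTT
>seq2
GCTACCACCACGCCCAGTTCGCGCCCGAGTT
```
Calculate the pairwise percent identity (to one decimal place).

80.6%

Mismatches at positions 2, 5, 15, 17, 25, 27 (1-based): 6 of 31.
Identical positions: 25/31 = 80.65% → 80.6%.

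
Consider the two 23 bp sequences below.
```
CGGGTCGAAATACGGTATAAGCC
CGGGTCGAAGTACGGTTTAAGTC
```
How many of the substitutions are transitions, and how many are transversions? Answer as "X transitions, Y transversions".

Mismatches (1-based):
site 10: A→G (purine→purine, transition)
site 17: A→T (purine→pyrimidine, transversion)
site 22: C→T (pyrimidine→pyrimidine, transition)

2 transitions, 1 transversion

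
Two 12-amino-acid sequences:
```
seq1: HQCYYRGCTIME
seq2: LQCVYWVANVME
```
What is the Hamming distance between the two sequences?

Comparing position by position, 7 residues differ: 1 (H/L), 4 (Y/V), 6 (R/W), 7 (G/V), 8 (C/A), 9 (T/N), 10 (I/V).

7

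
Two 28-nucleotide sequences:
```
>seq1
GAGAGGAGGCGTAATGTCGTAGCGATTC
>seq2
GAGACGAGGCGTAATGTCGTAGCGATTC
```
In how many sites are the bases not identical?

1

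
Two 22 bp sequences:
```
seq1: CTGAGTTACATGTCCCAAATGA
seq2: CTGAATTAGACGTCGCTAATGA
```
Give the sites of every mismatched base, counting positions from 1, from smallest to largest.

5, 9, 11, 15, 17

Scanning 1-based: 5: G/A; 9: C/G; 11: T/C; 15: C/G; 17: A/T.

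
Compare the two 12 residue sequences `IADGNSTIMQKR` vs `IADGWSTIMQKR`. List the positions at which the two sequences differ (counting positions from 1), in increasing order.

5

Scanning 1-based: 5: N/W.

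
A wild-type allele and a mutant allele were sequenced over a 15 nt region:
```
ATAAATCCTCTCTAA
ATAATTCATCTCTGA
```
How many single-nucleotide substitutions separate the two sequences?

3

Comparing position by position, 3 sites differ: 5 (A/T), 8 (C/A), 14 (A/G).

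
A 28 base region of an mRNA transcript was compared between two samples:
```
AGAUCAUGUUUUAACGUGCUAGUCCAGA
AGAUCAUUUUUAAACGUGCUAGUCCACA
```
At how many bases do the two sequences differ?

3

Mismatches (1-based): base 8: G→U; base 12: U→A; base 27: G→C.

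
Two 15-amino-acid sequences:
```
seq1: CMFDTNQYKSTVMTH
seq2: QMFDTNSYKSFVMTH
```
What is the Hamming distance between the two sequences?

3

Comparing position by position, 3 positions differ: 1 (C/Q), 7 (Q/S), 11 (T/F).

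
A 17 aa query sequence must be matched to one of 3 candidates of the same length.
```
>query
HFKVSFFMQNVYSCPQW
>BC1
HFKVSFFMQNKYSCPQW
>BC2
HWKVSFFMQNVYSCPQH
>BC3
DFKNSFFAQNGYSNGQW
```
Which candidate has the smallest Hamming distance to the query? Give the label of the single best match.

BC1 differs at 1 position; BC2 differs at 2 positions; BC3 differs at 6 positions. The closest is BC1.

BC1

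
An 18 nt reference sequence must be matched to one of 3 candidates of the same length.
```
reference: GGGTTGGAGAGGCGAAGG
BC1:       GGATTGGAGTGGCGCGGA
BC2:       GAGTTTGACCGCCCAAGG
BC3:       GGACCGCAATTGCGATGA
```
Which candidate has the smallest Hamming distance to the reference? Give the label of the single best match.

BC1

Hamming distances to reference — BC1: 5; BC2: 6; BC3: 9.
Smallest is BC1 with 5 mismatches.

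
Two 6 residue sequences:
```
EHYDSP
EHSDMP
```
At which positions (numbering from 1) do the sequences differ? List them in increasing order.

3, 5

Differences at position 3 (Y→S), position 5 (S→M).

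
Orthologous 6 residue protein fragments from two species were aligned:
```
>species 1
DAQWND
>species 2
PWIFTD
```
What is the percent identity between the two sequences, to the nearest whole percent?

5 positions differ (1, 2, 3, 4, 5), so 1 of 6 match: 1/6 = 16.67%.

17%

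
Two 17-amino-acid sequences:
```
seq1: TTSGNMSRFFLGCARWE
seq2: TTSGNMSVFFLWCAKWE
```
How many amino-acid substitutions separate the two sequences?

3

Mismatches (1-based): position 8: R→V; position 12: G→W; position 15: R→K.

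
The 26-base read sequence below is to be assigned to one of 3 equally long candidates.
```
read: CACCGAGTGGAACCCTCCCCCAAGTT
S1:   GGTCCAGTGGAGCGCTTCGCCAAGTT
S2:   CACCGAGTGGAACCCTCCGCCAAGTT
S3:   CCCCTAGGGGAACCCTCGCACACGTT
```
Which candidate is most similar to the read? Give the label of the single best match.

S2

S1 differs at 8 positions; S2 differs at 1 position; S3 differs at 6 positions. The closest is S2.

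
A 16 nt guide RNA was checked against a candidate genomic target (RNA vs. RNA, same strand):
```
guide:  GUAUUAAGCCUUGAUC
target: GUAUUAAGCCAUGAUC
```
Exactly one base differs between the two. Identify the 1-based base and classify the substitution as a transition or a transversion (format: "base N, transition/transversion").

base 11, transversion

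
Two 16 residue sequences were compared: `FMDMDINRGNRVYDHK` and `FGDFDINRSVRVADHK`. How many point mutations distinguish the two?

Comparing position by position, 5 residues differ: 2 (M/G), 4 (M/F), 9 (G/S), 10 (N/V), 13 (Y/A).

5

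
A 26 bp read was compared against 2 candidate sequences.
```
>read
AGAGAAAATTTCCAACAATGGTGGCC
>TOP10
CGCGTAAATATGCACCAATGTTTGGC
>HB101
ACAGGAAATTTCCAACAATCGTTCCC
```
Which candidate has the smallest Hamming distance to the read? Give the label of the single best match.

HB101

Hamming distances to read — TOP10: 9; HB101: 5.
Smallest is HB101 with 5 mismatches.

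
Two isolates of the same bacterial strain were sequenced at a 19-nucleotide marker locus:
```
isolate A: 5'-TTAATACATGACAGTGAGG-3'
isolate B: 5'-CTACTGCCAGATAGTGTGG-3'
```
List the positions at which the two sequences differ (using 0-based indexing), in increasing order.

0, 3, 5, 7, 8, 11, 16

Differences at position 0 (T→C), position 3 (A→C), position 5 (A→G), position 7 (A→C), position 8 (T→A), position 11 (C→T), position 16 (A→T).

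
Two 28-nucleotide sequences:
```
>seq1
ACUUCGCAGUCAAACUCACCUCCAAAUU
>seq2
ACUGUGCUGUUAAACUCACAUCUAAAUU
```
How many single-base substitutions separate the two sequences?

The sequences differ at bases 4, 5, 8, 11, 20, 23 (1-based) — 6 in total.

6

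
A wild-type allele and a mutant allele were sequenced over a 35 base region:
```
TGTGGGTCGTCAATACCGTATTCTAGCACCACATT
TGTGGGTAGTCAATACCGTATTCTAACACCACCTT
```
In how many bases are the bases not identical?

3

Mismatches (1-based): base 8: C→A; base 26: G→A; base 33: A→C.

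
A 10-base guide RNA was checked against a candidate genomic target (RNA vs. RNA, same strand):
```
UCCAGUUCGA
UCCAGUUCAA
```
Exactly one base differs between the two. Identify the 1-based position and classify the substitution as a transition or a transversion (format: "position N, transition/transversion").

Position 9 changes G→A. G is a purine and A is a purine, so this is a transition.

position 9, transition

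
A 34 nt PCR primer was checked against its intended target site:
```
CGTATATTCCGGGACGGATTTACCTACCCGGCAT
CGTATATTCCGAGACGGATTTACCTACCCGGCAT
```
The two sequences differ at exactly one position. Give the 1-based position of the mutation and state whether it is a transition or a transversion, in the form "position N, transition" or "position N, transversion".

Position 12 changes G→A. G is a purine and A is a purine, so this is a transition.

position 12, transition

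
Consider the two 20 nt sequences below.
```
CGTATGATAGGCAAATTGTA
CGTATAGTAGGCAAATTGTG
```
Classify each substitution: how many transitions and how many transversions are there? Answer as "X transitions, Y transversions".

Mismatches (1-based):
base 6: G→A (purine→purine, transition)
base 7: A→G (purine→purine, transition)
base 20: A→G (purine→purine, transition)

3 transitions, 0 transversions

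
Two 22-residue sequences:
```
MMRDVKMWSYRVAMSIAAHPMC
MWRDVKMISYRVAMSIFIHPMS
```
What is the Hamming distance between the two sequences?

5

Mismatches (1-based): position 2: M→W; position 8: W→I; position 17: A→F; position 18: A→I; position 22: C→S.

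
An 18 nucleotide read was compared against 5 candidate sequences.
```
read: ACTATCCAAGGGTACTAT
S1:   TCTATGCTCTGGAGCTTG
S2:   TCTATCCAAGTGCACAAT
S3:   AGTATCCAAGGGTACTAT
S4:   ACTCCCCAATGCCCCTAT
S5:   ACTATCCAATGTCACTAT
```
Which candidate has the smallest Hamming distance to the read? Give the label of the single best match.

S3

Hamming distances to read — S1: 9; S2: 4; S3: 1; S4: 6; S5: 3.
Smallest is S3 with 1 mismatch.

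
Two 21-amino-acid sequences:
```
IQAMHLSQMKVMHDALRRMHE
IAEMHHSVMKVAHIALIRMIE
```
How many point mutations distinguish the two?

Comparing position by position, 8 residues differ: 2 (Q/A), 3 (A/E), 6 (L/H), 8 (Q/V), 12 (M/A), 14 (D/I), 17 (R/I), 20 (H/I).

8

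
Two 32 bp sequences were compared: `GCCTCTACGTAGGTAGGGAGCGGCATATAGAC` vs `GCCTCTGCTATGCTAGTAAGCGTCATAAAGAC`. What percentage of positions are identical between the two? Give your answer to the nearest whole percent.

9 positions differ (7, 9, 10, 11, 13, 17, 18, 23, 28), so 23 of 32 match: 23/32 = 71.88%.

72%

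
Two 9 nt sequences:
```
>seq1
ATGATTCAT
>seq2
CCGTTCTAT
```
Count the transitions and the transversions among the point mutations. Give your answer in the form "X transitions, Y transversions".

Transitions (purine↔purine or pyrimidine↔pyrimidine): 2 T→C, 6 T→C, 7 C→T.
Transversions (purine↔pyrimidine): 1 A→C, 4 A→T.

3 transitions, 2 transversions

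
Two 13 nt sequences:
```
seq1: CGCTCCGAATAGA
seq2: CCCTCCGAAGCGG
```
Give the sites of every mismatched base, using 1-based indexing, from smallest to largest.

2, 10, 11, 13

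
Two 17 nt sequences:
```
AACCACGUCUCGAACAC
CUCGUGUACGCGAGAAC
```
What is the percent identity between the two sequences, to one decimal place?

41.2%

10 positions differ (1, 2, 4, 5, 6, 7, 8, 10, 14, 15), so 7 of 17 match: 7/17 = 41.18%.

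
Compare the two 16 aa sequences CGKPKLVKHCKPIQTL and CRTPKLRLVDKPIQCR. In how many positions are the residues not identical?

8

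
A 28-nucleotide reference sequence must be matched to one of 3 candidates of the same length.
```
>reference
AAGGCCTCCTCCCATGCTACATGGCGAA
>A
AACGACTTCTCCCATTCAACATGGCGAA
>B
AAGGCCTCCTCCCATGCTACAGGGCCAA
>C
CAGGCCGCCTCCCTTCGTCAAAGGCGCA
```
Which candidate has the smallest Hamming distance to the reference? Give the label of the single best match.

B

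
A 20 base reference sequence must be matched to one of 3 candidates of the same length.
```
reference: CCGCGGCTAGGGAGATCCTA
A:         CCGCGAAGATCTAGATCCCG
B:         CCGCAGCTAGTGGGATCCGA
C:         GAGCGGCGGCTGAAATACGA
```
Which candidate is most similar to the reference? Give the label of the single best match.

B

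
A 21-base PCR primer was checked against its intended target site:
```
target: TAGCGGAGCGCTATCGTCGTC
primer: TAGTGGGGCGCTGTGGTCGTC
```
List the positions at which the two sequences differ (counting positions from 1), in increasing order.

Scanning 1-based: 4: C/T; 7: A/G; 13: A/G; 15: C/G.

4, 7, 13, 15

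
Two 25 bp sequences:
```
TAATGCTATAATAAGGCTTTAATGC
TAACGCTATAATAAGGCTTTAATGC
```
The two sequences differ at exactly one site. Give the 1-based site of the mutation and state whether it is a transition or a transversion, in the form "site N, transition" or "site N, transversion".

site 4, transition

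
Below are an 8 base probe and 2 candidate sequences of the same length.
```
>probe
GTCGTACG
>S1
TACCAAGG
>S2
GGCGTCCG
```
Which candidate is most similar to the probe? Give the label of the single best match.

S1 differs at 5 sites; S2 differs at 2 sites. The closest is S2.

S2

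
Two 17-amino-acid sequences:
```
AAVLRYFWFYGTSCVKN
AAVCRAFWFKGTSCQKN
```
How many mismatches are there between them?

4

The sequences differ at residues 4, 6, 10, 15 (1-based) — 4 in total.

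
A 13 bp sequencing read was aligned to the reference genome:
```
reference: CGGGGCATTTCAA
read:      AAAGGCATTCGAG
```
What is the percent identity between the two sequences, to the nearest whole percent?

Mismatches at positions 1, 2, 3, 10, 11, 13 (1-based): 6 of 13.
Identical positions: 7/13 = 53.85% → 54%.

54%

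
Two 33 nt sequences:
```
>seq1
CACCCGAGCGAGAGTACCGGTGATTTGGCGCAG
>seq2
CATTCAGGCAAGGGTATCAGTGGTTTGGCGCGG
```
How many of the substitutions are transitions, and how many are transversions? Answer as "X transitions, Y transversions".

Mismatches (1-based):
base 3: C→T (pyrimidine→pyrimidine, transition)
base 4: C→T (pyrimidine→pyrimidine, transition)
base 6: G→A (purine→purine, transition)
base 7: A→G (purine→purine, transition)
base 10: G→A (purine→purine, transition)
base 13: A→G (purine→purine, transition)
base 17: C→T (pyrimidine→pyrimidine, transition)
base 19: G→A (purine→purine, transition)
base 23: A→G (purine→purine, transition)
base 32: A→G (purine→purine, transition)

10 transitions, 0 transversions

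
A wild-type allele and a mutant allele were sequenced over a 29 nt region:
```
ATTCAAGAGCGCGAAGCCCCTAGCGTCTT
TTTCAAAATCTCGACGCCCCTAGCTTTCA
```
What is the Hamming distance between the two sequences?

9

Comparing position by position, 9 sites differ: 1 (A/T), 7 (G/A), 9 (G/T), 11 (G/T), 15 (A/C), 25 (G/T), 27 (C/T), 28 (T/C), 29 (T/A).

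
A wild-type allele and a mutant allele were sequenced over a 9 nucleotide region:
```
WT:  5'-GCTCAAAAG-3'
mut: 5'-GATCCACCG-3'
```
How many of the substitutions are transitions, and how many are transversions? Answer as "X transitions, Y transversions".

Mismatches (1-based):
position 2: C→A (pyrimidine→purine, transversion)
position 5: A→C (purine→pyrimidine, transversion)
position 7: A→C (purine→pyrimidine, transversion)
position 8: A→C (purine→pyrimidine, transversion)

0 transitions, 4 transversions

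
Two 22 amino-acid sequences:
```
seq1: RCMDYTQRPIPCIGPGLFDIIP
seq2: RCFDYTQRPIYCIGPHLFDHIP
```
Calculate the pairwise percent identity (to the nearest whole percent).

82%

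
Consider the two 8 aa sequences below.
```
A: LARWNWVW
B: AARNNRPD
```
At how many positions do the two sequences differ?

5

The sequences differ at positions 1, 4, 6, 7, 8 (1-based) — 5 in total.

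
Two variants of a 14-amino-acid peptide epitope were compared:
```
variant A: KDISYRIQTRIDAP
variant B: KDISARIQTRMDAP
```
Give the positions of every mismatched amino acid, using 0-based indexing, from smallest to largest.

4, 10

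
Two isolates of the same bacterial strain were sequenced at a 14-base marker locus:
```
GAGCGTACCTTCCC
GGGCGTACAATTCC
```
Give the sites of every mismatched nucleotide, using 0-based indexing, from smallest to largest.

Scanning 0-based: 1: A/G; 8: C/A; 9: T/A; 11: C/T.

1, 8, 9, 11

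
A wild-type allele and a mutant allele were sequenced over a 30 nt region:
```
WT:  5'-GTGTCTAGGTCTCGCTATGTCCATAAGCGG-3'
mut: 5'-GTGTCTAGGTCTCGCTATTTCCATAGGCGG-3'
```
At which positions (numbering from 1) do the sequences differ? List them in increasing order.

Differences at position 19 (G→T), position 26 (A→G).

19, 26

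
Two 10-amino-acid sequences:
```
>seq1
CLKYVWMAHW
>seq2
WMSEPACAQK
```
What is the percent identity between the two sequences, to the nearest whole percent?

10%

9 positions differ (1, 2, 3, 4, 5, 6, 7, 9, 10), so 1 of 10 match: 1/10 = 10%.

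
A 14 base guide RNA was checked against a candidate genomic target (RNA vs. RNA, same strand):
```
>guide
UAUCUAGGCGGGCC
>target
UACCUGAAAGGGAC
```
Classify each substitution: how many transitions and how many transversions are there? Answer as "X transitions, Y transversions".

4 transitions, 2 transversions

Transitions (purine↔purine or pyrimidine↔pyrimidine): 3 U→C, 6 A→G, 7 G→A, 8 G→A.
Transversions (purine↔pyrimidine): 9 C→A, 13 C→A.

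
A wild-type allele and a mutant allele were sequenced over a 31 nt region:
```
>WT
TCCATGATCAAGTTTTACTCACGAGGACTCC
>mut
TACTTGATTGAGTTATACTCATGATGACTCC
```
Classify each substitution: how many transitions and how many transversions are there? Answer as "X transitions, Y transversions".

3 transitions, 4 transversions

Transitions (purine↔purine or pyrimidine↔pyrimidine): 9 C→T, 10 A→G, 22 C→T.
Transversions (purine↔pyrimidine): 2 C→A, 4 A→T, 15 T→A, 25 G→T.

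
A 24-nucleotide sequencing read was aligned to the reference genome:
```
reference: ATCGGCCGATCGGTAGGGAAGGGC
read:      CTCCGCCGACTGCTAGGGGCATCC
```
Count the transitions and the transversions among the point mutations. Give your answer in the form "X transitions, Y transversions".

Mismatches (1-based):
position 1: A→C (purine→pyrimidine, transversion)
position 4: G→C (purine→pyrimidine, transversion)
position 10: T→C (pyrimidine→pyrimidine, transition)
position 11: C→T (pyrimidine→pyrimidine, transition)
position 13: G→C (purine→pyrimidine, transversion)
position 19: A→G (purine→purine, transition)
position 20: A→C (purine→pyrimidine, transversion)
position 21: G→A (purine→purine, transition)
position 22: G→T (purine→pyrimidine, transversion)
position 23: G→C (purine→pyrimidine, transversion)

4 transitions, 6 transversions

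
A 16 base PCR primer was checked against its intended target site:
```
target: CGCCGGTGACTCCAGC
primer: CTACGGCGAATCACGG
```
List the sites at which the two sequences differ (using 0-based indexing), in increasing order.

1, 2, 6, 9, 12, 13, 15

Scanning 0-based: 1: G/T; 2: C/A; 6: T/C; 9: C/A; 12: C/A; 13: A/C; 15: C/G.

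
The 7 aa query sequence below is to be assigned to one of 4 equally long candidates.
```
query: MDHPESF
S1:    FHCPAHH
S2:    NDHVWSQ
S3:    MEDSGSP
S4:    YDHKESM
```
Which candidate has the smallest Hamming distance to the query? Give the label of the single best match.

S4

S1 differs at 6 residues; S2 differs at 4 residues; S3 differs at 5 residues; S4 differs at 3 residues. The closest is S4.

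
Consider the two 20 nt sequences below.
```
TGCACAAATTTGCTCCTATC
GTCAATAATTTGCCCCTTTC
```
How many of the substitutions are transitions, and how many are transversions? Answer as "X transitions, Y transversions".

1 transition, 5 transversions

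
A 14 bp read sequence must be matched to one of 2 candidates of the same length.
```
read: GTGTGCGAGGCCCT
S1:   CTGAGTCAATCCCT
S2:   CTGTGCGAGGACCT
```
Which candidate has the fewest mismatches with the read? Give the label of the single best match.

S1 differs at 6 sites; S2 differs at 2 sites. The closest is S2.

S2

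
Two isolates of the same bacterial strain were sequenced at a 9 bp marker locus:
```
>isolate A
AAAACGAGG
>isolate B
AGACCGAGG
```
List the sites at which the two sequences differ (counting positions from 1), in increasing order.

Scanning 1-based: 2: A/G; 4: A/C.

2, 4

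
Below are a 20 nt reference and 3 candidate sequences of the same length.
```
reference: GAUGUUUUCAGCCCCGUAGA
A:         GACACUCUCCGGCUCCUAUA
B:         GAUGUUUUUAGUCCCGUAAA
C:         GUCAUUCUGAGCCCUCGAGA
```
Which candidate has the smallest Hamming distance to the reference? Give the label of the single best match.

B

A differs at 9 positions; B differs at 3 positions; C differs at 8 positions. The closest is B.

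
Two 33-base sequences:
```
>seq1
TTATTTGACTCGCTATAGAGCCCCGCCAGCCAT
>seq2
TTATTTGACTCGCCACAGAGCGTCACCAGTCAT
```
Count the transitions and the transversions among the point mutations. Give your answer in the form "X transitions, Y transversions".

Transitions (purine↔purine or pyrimidine↔pyrimidine): 14 T→C, 16 T→C, 23 C→T, 25 G→A, 30 C→T.
Transversions (purine↔pyrimidine): 22 C→G.

5 transitions, 1 transversion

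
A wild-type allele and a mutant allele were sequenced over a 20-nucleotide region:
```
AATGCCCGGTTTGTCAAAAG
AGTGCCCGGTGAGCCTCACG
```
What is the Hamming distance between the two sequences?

Mismatches (1-based): site 2: A→G; site 11: T→G; site 12: T→A; site 14: T→C; site 16: A→T; site 17: A→C; site 19: A→C.

7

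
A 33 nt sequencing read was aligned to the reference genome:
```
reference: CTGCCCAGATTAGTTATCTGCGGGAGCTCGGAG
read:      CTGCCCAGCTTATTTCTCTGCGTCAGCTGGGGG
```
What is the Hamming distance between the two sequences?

The sequences differ at sites 9, 13, 16, 23, 24, 29, 32 (1-based) — 7 in total.

7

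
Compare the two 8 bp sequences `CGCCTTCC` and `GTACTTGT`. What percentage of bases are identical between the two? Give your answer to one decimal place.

5 positions differ (1, 2, 3, 7, 8), so 3 of 8 match: 3/8 = 37.5%.

37.5%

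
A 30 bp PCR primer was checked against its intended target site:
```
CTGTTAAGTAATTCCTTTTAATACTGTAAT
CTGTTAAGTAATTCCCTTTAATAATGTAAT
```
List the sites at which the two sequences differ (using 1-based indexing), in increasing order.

16, 24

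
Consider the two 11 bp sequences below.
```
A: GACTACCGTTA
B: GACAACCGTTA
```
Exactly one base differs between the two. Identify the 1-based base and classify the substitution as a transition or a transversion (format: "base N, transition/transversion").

base 4, transversion

Base 4 changes T→A. T is a pyrimidine and A is a purine, so this is a transversion.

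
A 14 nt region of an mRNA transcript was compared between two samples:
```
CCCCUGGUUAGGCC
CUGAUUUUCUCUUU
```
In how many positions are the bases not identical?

11

Comparing position by position, 11 positions differ: 2 (C/U), 3 (C/G), 4 (C/A), 6 (G/U), 7 (G/U), 9 (U/C), 10 (A/U), 11 (G/C), 12 (G/U), 13 (C/U), 14 (C/U).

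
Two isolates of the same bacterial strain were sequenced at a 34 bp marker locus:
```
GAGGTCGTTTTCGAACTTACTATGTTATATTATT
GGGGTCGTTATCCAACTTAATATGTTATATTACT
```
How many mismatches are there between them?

5

Mismatches (1-based): site 2: A→G; site 10: T→A; site 13: G→C; site 20: C→A; site 33: T→C.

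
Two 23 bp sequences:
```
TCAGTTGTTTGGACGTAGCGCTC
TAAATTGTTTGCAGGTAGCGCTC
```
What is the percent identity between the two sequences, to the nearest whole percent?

83%

Mismatches at positions 2, 4, 12, 14 (1-based): 4 of 23.
Identical positions: 19/23 = 82.61% → 83%.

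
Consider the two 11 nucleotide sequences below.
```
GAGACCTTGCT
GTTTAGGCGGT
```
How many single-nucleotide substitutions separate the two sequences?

8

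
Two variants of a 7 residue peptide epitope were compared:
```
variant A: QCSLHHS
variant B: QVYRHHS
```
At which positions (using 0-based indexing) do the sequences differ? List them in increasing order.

Scanning 0-based: 1: C/V; 2: S/Y; 3: L/R.

1, 2, 3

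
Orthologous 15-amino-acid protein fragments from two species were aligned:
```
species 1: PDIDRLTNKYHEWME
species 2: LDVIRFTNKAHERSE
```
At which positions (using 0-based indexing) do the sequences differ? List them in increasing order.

0, 2, 3, 5, 9, 12, 13

Scanning 0-based: 0: P/L; 2: I/V; 3: D/I; 5: L/F; 9: Y/A; 12: W/R; 13: M/S.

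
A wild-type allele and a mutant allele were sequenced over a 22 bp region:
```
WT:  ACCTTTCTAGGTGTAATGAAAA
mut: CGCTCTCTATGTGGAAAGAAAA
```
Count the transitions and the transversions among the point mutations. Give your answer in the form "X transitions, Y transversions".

1 transition, 5 transversions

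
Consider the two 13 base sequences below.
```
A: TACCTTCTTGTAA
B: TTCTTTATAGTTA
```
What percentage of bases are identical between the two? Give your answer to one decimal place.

5 positions differ (2, 4, 7, 9, 12), so 8 of 13 match: 8/13 = 61.54%.

61.5%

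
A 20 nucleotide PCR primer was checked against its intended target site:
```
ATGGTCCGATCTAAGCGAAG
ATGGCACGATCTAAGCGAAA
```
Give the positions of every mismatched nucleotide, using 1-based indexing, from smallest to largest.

Differences at position 5 (T→C), position 6 (C→A), position 20 (G→A).

5, 6, 20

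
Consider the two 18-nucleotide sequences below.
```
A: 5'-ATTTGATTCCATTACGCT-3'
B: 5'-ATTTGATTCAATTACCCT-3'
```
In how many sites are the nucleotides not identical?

Comparing position by position, 2 sites differ: 10 (C/A), 16 (G/C).

2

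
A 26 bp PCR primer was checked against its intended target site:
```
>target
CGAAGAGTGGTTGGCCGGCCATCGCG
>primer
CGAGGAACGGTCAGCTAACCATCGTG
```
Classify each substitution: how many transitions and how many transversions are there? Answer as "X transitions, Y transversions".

Transitions (purine↔purine or pyrimidine↔pyrimidine): 4 A→G, 7 G→A, 8 T→C, 12 T→C, 13 G→A, 16 C→T, 17 G→A, 18 G→A, 25 C→T.
Transversions (purine↔pyrimidine): none.

9 transitions, 0 transversions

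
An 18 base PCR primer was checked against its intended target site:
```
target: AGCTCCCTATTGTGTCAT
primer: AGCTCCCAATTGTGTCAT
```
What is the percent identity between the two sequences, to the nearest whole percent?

94%

Mismatch at position 8 (1-based): 1 of 18.
Identical positions: 17/18 = 94.44% → 94%.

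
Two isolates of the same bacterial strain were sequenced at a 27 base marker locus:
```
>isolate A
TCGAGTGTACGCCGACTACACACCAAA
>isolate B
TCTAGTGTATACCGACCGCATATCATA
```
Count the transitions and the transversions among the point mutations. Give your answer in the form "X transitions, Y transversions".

6 transitions, 2 transversions

Mismatches (1-based):
base 3: G→T (purine→pyrimidine, transversion)
base 10: C→T (pyrimidine→pyrimidine, transition)
base 11: G→A (purine→purine, transition)
base 17: T→C (pyrimidine→pyrimidine, transition)
base 18: A→G (purine→purine, transition)
base 21: C→T (pyrimidine→pyrimidine, transition)
base 23: C→T (pyrimidine→pyrimidine, transition)
base 26: A→T (purine→pyrimidine, transversion)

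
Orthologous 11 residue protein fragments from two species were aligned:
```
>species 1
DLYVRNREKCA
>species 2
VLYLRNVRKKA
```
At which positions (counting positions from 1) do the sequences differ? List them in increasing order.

Scanning 1-based: 1: D/V; 4: V/L; 7: R/V; 8: E/R; 10: C/K.

1, 4, 7, 8, 10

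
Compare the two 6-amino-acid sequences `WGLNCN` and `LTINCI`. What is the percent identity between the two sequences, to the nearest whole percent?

Mismatches at positions 1, 2, 3, 6 (1-based): 4 of 6.
Identical positions: 2/6 = 33.33% → 33%.

33%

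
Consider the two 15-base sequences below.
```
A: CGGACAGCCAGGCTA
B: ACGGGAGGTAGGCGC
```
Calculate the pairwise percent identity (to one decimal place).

46.7%

Mismatches at positions 1, 2, 4, 5, 8, 9, 14, 15 (1-based): 8 of 15.
Identical positions: 7/15 = 46.67% → 46.7%.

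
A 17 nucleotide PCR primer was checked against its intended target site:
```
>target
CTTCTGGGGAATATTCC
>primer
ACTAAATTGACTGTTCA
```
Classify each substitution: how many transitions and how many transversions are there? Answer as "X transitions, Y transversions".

Mismatches (1-based):
position 1: C→A (pyrimidine→purine, transversion)
position 2: T→C (pyrimidine→pyrimidine, transition)
position 4: C→A (pyrimidine→purine, transversion)
position 5: T→A (pyrimidine→purine, transversion)
position 6: G→A (purine→purine, transition)
position 7: G→T (purine→pyrimidine, transversion)
position 8: G→T (purine→pyrimidine, transversion)
position 11: A→C (purine→pyrimidine, transversion)
position 13: A→G (purine→purine, transition)
position 17: C→A (pyrimidine→purine, transversion)

3 transitions, 7 transversions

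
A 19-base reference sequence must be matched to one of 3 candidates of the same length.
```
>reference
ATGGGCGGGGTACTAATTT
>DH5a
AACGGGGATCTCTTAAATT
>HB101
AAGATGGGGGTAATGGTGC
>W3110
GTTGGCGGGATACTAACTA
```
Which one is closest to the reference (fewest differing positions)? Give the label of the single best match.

DH5a differs at 9 positions; HB101 differs at 9 positions; W3110 differs at 5 positions. The closest is W3110.

W3110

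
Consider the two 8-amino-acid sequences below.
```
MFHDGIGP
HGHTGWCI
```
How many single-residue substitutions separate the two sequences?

6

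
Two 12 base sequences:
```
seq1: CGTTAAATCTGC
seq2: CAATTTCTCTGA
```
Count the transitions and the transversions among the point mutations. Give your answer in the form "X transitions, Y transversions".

1 transition, 5 transversions

Transitions (purine↔purine or pyrimidine↔pyrimidine): 2 G→A.
Transversions (purine↔pyrimidine): 3 T→A, 5 A→T, 6 A→T, 7 A→C, 12 C→A.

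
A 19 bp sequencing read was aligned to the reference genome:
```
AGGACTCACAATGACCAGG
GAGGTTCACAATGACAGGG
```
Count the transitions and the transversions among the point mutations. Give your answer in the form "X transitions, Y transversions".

Mismatches (1-based):
base 1: A→G (purine→purine, transition)
base 2: G→A (purine→purine, transition)
base 4: A→G (purine→purine, transition)
base 5: C→T (pyrimidine→pyrimidine, transition)
base 16: C→A (pyrimidine→purine, transversion)
base 17: A→G (purine→purine, transition)

5 transitions, 1 transversion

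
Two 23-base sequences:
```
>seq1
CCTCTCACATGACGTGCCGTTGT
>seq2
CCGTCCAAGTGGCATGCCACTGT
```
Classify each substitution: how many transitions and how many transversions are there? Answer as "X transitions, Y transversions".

Mismatches (1-based):
site 3: T→G (pyrimidine→purine, transversion)
site 4: C→T (pyrimidine→pyrimidine, transition)
site 5: T→C (pyrimidine→pyrimidine, transition)
site 8: C→A (pyrimidine→purine, transversion)
site 9: A→G (purine→purine, transition)
site 12: A→G (purine→purine, transition)
site 14: G→A (purine→purine, transition)
site 19: G→A (purine→purine, transition)
site 20: T→C (pyrimidine→pyrimidine, transition)

7 transitions, 2 transversions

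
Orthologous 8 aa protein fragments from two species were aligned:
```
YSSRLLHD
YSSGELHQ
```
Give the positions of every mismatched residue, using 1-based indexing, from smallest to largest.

4, 5, 8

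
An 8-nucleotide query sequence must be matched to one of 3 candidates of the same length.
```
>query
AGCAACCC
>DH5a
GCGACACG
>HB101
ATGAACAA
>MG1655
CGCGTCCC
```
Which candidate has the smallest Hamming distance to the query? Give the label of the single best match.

MG1655

Hamming distances to query — DH5a: 6; HB101: 4; MG1655: 3.
Smallest is MG1655 with 3 mismatches.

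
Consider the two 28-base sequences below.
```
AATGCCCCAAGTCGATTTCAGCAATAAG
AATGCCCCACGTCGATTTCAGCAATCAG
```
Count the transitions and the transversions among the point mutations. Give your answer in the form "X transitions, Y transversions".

Transitions (purine↔purine or pyrimidine↔pyrimidine): none.
Transversions (purine↔pyrimidine): 10 A→C, 26 A→C.

0 transitions, 2 transversions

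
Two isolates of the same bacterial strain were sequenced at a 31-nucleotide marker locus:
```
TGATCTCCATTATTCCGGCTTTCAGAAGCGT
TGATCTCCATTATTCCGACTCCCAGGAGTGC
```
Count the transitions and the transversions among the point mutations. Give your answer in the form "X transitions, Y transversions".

Transitions (purine↔purine or pyrimidine↔pyrimidine): 18 G→A, 21 T→C, 22 T→C, 26 A→G, 29 C→T, 31 T→C.
Transversions (purine↔pyrimidine): none.

6 transitions, 0 transversions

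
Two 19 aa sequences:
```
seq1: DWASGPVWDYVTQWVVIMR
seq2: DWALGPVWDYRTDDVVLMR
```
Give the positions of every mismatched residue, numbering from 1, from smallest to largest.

Scanning 1-based: 4: S/L; 11: V/R; 13: Q/D; 14: W/D; 17: I/L.

4, 11, 13, 14, 17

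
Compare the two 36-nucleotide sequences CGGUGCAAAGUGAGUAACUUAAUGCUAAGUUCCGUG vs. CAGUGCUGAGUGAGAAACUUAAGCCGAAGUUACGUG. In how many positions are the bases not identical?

8

The sequences differ at positions 2, 7, 8, 15, 23, 24, 26, 32 (1-based) — 8 in total.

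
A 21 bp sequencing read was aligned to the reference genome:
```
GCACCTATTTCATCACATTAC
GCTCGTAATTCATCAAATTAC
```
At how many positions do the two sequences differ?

Mismatches (1-based): position 3: A→T; position 5: C→G; position 8: T→A; position 16: C→A.

4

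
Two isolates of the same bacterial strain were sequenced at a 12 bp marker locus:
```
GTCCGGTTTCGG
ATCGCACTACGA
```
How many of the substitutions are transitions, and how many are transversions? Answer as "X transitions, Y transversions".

4 transitions, 3 transversions

Transitions (purine↔purine or pyrimidine↔pyrimidine): 1 G→A, 6 G→A, 7 T→C, 12 G→A.
Transversions (purine↔pyrimidine): 4 C→G, 5 G→C, 9 T→A.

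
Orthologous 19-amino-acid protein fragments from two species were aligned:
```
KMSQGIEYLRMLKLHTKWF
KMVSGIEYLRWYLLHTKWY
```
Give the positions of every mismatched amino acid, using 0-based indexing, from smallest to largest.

Differences at position 2 (S→V), position 3 (Q→S), position 10 (M→W), position 11 (L→Y), position 12 (K→L), position 18 (F→Y).

2, 3, 10, 11, 12, 18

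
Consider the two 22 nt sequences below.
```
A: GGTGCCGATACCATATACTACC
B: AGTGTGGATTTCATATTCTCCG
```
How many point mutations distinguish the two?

8

Comparing position by position, 8 bases differ: 1 (G/A), 5 (C/T), 6 (C/G), 10 (A/T), 11 (C/T), 17 (A/T), 20 (A/C), 22 (C/G).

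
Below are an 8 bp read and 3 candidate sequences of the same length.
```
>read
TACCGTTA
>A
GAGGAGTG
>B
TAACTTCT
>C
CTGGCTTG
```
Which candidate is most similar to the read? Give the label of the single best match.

A differs at 6 positions; B differs at 4 positions; C differs at 6 positions. The closest is B.

B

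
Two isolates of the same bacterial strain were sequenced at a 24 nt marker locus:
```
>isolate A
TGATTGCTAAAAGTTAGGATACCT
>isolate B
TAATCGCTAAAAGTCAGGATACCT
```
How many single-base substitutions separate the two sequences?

Comparing position by position, 3 positions differ: 2 (G/A), 5 (T/C), 15 (T/C).

3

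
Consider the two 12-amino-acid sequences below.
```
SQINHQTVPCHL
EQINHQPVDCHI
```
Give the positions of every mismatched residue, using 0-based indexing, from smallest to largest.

0, 6, 8, 11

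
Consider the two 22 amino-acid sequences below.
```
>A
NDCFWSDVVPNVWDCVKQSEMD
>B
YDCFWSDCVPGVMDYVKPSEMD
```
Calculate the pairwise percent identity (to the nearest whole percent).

6 positions differ (1, 8, 11, 13, 15, 18), so 16 of 22 match: 16/22 = 72.73%.

73%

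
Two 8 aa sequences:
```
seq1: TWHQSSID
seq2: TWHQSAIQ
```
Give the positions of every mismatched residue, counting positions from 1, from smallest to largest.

6, 8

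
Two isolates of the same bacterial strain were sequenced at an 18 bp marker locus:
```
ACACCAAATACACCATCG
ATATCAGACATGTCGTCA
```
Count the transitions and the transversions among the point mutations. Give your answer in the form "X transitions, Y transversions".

9 transitions, 0 transversions

Mismatches (1-based):
site 2: C→T (pyrimidine→pyrimidine, transition)
site 4: C→T (pyrimidine→pyrimidine, transition)
site 7: A→G (purine→purine, transition)
site 9: T→C (pyrimidine→pyrimidine, transition)
site 11: C→T (pyrimidine→pyrimidine, transition)
site 12: A→G (purine→purine, transition)
site 13: C→T (pyrimidine→pyrimidine, transition)
site 15: A→G (purine→purine, transition)
site 18: G→A (purine→purine, transition)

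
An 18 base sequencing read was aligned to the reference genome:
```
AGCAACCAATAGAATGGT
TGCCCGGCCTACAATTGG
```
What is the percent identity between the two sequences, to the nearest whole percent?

10 positions differ (1, 4, 5, 6, 7, 8, 9, 12, 16, 18), so 8 of 18 match: 8/18 = 44.44%.

44%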